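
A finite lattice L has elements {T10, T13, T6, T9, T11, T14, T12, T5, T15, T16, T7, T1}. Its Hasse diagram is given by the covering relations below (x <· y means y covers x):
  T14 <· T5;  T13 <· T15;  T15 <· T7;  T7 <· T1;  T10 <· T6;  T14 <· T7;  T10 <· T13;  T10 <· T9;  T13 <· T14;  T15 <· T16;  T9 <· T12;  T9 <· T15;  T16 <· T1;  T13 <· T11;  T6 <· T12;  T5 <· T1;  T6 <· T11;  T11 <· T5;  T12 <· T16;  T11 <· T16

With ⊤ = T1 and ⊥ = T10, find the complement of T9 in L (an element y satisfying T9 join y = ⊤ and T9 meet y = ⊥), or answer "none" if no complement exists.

Need y with T9 ∨ y = T1 and T9 ∧ y = T10.
Checking each element gives: T5.

T5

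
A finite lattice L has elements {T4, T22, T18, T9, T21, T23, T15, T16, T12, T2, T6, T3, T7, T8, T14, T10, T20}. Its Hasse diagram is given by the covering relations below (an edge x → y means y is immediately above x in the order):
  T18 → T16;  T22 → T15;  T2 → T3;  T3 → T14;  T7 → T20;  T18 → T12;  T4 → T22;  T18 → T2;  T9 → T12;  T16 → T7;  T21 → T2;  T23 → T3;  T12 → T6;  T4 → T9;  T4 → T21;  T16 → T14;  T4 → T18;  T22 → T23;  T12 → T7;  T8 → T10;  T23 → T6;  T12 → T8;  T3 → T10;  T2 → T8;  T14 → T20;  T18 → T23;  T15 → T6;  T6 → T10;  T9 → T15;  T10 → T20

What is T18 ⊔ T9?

T12

Common upper bounds of {T18, T9}: T10, T12, T20, T6, T7, T8.
The least among these is T12.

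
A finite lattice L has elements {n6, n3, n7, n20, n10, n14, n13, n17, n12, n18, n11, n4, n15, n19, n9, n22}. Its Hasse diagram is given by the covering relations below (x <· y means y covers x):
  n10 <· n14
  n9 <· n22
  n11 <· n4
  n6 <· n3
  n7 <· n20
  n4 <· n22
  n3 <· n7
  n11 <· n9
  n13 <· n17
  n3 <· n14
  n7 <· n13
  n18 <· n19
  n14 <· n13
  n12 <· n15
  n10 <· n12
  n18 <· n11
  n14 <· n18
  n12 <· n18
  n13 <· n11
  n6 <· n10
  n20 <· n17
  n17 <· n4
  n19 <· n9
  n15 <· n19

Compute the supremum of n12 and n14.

n18

Common upper bounds of {n12, n14}: n11, n18, n19, n22, n4, n9.
The least among these is n18.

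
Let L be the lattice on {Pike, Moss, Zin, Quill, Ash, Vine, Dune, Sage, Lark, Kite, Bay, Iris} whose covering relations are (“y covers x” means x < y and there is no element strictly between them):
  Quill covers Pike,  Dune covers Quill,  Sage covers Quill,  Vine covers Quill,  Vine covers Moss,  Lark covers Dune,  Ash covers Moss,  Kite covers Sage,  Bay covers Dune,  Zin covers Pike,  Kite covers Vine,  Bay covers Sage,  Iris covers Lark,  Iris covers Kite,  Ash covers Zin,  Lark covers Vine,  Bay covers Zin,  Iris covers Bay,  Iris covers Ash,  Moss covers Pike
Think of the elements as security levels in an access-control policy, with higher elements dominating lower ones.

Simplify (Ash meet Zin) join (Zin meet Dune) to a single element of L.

Zin

Ash ∧ Zin = Zin
Zin ∧ Dune = Pike
Zin ∨ Pike = Zin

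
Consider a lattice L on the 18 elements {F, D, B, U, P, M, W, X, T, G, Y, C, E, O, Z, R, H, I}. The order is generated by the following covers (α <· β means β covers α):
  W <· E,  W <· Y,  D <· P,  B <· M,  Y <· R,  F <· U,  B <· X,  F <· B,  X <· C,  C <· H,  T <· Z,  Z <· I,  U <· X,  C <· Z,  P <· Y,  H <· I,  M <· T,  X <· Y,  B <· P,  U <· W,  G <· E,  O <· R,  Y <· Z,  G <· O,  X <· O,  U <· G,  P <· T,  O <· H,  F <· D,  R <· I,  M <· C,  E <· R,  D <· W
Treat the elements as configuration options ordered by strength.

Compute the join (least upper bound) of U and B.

X

Common upper bounds of {U, B}: C, H, I, O, R, X, Y, Z.
The least among these is X.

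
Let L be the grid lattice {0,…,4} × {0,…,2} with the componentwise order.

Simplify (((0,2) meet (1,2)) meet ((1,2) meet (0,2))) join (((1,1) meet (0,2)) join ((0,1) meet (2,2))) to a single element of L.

(0,2) ∧ (1,2) = (0,2)
(1,2) ∧ (0,2) = (0,2)
(0,2) ∧ (0,2) = (0,2)
(1,1) ∧ (0,2) = (0,1)
(0,1) ∧ (2,2) = (0,1)
(0,1) ∨ (0,1) = (0,1)
(0,2) ∨ (0,1) = (0,2)

(0,2)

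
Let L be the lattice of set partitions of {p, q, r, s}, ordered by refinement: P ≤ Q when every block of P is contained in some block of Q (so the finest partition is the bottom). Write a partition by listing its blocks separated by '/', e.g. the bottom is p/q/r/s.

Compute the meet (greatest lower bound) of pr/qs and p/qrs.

p/qs/r

Common lower bounds of {pr/qs, p/qrs}: p/q/r/s, p/qs/r.
The greatest among these is p/qs/r.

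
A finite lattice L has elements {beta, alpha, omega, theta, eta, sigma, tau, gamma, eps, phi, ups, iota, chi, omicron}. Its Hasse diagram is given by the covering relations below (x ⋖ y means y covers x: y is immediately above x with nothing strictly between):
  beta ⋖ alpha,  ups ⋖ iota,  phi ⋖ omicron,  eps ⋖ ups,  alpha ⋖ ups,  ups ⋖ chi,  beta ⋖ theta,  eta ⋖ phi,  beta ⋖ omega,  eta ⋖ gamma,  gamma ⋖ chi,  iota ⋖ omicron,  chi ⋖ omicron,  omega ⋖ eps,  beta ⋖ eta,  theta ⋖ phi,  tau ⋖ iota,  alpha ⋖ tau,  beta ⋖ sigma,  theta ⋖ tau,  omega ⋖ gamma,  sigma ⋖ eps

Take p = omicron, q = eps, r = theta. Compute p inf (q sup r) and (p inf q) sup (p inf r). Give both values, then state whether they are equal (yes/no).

iota; iota; yes

q sup r = iota, so p inf (q sup r) = omicron inf iota = iota.
p inf q = eps and p inf r = theta, so (p inf q) sup (p inf r) = eps sup theta = iota.
Equal: yes.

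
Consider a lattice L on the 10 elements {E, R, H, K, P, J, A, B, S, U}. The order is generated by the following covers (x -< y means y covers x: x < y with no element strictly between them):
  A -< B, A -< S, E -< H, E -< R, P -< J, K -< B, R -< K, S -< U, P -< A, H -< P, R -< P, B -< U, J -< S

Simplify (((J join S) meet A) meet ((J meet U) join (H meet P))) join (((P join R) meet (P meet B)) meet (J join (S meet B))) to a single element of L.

P

J ∨ S = S
S ∧ A = A
J ∧ U = J
H ∧ P = H
J ∨ H = J
A ∧ J = P
P ∨ R = P
P ∧ B = P
P ∧ P = P
S ∧ B = A
J ∨ A = S
P ∧ S = P
P ∨ P = P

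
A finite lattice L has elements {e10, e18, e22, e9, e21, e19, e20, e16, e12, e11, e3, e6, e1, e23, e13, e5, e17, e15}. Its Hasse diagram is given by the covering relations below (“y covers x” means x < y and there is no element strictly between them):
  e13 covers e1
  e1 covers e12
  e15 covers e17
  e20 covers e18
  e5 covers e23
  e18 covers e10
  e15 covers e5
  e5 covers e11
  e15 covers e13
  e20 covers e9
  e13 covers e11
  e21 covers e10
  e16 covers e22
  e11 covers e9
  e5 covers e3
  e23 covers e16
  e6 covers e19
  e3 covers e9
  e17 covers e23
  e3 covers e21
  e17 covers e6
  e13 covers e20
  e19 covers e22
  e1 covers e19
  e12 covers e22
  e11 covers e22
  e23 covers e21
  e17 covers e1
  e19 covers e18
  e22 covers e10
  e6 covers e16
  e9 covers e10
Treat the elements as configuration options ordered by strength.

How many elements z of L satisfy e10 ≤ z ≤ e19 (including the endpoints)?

The interval [e10, e19] = {e10, e18, e19, e22}, which has 4 elements.

4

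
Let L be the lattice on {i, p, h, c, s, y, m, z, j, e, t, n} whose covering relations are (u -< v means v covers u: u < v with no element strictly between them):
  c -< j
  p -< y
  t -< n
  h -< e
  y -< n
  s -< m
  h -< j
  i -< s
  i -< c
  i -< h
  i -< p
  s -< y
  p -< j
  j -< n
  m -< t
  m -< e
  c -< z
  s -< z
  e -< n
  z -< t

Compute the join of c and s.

z

Common upper bounds of {c, s}: n, t, z.
The least among these is z.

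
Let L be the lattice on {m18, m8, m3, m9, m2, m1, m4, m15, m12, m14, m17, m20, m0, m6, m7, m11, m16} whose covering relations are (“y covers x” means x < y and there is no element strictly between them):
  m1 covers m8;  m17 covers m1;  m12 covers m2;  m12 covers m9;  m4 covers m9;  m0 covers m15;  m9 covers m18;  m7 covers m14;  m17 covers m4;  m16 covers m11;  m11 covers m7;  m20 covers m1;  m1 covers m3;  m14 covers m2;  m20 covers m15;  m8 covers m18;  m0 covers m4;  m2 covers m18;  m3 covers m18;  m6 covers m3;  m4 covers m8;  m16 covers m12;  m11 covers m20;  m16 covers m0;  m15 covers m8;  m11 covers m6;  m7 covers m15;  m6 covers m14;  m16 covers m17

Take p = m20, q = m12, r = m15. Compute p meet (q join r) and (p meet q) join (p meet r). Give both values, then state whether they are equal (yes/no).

q join r = m16, so p meet (q join r) = m20 meet m16 = m20.
p meet q = m18 and p meet r = m15, so (p meet q) join (p meet r) = m18 join m15 = m15.
Equal: no.

m20; m15; no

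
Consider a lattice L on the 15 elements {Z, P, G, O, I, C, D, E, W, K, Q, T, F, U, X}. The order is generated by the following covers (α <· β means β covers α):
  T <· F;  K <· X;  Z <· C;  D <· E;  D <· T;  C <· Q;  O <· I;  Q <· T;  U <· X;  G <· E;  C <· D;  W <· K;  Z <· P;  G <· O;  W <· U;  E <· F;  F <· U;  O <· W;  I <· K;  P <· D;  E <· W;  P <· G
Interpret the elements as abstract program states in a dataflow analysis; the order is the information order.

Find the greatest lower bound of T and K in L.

D

Common lower bounds of {T, K}: C, D, P, Z.
The greatest among these is D.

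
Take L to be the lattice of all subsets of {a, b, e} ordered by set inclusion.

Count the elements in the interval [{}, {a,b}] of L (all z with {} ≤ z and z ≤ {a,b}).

The interval [{}, {a,b}] = {{a,b}, {a}, {b}, {}}, which has 4 elements.

4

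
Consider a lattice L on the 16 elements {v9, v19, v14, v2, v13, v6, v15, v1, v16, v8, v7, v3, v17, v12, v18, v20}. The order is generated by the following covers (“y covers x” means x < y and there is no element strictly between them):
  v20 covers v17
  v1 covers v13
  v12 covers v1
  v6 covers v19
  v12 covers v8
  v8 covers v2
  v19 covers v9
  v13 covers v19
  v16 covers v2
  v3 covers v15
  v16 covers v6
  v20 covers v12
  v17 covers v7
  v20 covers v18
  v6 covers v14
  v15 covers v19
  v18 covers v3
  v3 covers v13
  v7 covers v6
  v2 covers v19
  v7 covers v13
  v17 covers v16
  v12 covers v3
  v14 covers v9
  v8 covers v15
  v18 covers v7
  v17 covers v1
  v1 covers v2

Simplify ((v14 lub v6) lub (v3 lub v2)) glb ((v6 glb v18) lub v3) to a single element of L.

v14 ∨ v6 = v6
v3 ∨ v2 = v12
v6 ∨ v12 = v20
v6 ∧ v18 = v6
v6 ∨ v3 = v18
v20 ∧ v18 = v18

v18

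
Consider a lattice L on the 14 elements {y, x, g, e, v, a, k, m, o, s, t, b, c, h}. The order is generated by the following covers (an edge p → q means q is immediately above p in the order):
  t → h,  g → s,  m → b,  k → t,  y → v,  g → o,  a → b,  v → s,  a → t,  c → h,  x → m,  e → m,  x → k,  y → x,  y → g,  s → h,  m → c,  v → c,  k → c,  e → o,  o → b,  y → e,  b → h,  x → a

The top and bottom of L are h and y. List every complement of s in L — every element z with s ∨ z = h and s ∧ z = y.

a, e, k, m, t, x

Need z with s ∨ z = h and s ∧ z = y.
Checking each element gives: a, e, k, m, t, x.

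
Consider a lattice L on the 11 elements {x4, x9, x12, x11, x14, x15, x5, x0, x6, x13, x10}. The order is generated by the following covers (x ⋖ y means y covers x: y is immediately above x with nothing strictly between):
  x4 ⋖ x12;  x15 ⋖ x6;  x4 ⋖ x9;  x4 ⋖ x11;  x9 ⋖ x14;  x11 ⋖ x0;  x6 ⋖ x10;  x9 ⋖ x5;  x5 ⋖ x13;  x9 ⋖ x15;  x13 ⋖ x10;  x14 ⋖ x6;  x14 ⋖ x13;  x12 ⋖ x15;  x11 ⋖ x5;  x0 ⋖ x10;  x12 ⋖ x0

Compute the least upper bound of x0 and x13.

Common upper bounds of {x0, x13}: x10.
The least among these is x10.

x10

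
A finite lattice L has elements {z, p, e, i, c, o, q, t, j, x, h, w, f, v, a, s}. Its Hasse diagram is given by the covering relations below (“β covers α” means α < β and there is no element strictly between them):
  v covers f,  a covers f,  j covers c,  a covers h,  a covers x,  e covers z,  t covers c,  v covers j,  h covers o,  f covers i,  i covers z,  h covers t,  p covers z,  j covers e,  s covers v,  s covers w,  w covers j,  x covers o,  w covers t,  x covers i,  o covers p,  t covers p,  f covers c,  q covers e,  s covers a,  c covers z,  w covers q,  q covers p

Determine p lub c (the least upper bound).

Common upper bounds of {p, c}: a, h, s, t, w.
The least among these is t.

t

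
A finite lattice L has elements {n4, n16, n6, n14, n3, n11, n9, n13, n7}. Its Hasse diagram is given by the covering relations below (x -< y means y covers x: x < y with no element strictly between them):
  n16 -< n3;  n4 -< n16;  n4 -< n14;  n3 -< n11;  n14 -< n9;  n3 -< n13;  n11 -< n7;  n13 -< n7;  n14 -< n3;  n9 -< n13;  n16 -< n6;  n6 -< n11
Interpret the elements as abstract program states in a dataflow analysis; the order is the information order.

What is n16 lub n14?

n3

Common upper bounds of {n16, n14}: n11, n13, n3, n7.
The least among these is n3.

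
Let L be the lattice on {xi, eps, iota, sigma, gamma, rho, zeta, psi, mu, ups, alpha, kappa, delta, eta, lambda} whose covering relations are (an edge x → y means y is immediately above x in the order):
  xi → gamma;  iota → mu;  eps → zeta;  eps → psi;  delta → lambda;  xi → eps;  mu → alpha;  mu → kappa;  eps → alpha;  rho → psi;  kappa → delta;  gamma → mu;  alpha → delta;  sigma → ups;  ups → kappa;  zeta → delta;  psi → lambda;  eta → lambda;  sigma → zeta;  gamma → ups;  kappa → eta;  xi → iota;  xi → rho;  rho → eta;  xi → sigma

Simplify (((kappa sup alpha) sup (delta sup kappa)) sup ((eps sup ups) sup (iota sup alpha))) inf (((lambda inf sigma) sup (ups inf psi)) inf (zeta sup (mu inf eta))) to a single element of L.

kappa ∨ alpha = delta
delta ∨ kappa = delta
delta ∨ delta = delta
eps ∨ ups = delta
iota ∨ alpha = alpha
delta ∨ alpha = delta
delta ∨ delta = delta
lambda ∧ sigma = sigma
ups ∧ psi = xi
sigma ∨ xi = sigma
mu ∧ eta = mu
zeta ∨ mu = delta
sigma ∧ delta = sigma
delta ∧ sigma = sigma

sigma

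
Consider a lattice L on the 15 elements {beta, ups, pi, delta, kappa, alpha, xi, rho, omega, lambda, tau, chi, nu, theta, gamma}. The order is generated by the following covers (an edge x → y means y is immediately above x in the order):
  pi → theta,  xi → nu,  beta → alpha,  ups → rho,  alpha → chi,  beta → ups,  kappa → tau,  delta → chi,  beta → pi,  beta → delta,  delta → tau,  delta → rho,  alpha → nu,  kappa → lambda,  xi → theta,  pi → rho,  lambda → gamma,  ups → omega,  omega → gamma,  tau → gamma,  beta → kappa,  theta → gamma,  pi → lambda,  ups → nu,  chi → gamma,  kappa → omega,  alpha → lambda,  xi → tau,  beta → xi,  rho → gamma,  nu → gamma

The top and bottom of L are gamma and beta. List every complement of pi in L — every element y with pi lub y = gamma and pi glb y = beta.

chi, nu, omega, tau

Need y with pi ∨ y = gamma and pi ∧ y = beta.
Checking each element gives: chi, nu, omega, tau.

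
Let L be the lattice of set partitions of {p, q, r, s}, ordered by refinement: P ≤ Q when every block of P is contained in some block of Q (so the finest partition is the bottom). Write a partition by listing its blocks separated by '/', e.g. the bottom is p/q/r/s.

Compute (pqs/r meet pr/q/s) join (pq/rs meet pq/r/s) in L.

pqs/r ∧ pr/q/s = p/q/r/s
pq/rs ∧ pq/r/s = pq/r/s
p/q/r/s ∨ pq/r/s = pq/r/s

pq/r/s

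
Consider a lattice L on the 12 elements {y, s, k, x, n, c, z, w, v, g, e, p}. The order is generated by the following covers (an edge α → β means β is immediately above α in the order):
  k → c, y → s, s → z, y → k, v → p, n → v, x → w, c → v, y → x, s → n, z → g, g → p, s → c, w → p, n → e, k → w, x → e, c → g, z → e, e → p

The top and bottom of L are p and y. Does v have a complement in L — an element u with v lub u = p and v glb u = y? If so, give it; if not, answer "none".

x

Need u with v ∨ u = p and v ∧ u = y.
Checking each element gives: x.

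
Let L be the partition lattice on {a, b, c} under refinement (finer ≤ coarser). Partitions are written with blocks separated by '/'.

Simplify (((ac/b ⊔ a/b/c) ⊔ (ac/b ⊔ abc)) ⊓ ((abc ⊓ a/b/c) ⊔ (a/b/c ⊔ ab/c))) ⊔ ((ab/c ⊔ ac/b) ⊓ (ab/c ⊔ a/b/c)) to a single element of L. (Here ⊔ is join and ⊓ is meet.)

ab/c

ac/b ∨ a/b/c = ac/b
ac/b ∨ abc = abc
ac/b ∨ abc = abc
abc ∧ a/b/c = a/b/c
a/b/c ∨ ab/c = ab/c
a/b/c ∨ ab/c = ab/c
abc ∧ ab/c = ab/c
ab/c ∨ ac/b = abc
ab/c ∨ a/b/c = ab/c
abc ∧ ab/c = ab/c
ab/c ∨ ab/c = ab/c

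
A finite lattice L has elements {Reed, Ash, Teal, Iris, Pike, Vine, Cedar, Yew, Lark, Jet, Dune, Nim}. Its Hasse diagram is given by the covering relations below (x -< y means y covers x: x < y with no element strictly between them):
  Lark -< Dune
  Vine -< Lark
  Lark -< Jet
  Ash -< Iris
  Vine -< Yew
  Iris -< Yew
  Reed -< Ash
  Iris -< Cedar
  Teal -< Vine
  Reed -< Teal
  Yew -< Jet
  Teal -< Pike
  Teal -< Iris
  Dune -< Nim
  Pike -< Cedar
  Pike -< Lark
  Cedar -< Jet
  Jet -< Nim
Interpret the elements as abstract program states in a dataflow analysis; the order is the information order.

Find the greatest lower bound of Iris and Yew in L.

Common lower bounds of {Iris, Yew}: Ash, Iris, Reed, Teal.
The greatest among these is Iris.

Iris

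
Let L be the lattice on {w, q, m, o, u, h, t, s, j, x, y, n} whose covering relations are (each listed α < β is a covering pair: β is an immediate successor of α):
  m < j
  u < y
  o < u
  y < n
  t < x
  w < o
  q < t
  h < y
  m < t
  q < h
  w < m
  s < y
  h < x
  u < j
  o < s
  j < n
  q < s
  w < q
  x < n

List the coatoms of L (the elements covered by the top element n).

j, x, y

The coatoms are exactly the elements covered by n: j, x, y.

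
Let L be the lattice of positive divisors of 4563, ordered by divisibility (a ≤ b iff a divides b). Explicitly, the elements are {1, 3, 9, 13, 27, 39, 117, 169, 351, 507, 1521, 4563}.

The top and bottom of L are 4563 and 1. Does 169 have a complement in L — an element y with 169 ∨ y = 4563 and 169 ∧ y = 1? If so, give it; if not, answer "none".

27

Need y with 169 ∨ y = 4563 and 169 ∧ y = 1.
Checking each element gives: 27.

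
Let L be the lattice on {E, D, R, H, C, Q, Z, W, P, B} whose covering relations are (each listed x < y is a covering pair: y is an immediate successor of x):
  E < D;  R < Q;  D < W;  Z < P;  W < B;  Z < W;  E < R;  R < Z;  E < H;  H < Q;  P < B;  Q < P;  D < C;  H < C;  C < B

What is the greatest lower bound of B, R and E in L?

Common lower bounds of {B, R, E}: E.
The greatest among these is E.

E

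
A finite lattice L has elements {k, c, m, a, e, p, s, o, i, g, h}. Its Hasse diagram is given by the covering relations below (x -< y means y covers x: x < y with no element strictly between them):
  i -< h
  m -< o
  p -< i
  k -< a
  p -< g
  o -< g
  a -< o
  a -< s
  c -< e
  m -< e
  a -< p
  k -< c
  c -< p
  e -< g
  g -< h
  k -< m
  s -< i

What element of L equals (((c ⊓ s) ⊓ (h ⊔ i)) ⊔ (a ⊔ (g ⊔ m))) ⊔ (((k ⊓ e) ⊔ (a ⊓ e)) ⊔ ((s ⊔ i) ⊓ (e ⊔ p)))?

c ∧ s = k
h ∨ i = h
k ∧ h = k
g ∨ m = g
a ∨ g = g
k ∨ g = g
k ∧ e = k
a ∧ e = k
k ∨ k = k
s ∨ i = i
e ∨ p = g
i ∧ g = p
k ∨ p = p
g ∨ p = g

g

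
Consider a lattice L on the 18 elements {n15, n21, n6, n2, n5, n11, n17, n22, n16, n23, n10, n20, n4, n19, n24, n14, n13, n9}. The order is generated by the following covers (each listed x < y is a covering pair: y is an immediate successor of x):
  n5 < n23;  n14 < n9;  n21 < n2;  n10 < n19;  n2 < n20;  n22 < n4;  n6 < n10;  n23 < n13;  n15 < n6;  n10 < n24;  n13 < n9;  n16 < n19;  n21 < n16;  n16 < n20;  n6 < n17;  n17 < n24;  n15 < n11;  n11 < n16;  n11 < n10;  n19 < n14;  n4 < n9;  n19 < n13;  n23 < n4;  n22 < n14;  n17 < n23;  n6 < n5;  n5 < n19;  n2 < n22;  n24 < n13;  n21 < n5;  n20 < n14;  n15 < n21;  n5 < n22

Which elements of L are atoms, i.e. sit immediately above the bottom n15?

The atoms are exactly the elements that cover n15: n11, n21, n6.

n11, n21, n6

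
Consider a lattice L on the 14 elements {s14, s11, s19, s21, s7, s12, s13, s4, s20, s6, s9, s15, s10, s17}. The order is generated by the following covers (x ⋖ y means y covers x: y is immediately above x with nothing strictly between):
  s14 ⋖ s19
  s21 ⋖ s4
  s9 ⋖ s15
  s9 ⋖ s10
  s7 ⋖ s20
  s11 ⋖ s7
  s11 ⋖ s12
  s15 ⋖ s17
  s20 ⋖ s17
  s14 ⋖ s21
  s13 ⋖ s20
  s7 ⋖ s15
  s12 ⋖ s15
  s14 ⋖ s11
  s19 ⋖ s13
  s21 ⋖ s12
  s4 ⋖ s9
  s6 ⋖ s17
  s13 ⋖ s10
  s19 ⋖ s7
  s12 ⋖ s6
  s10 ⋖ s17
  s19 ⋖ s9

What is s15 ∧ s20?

s7

Common lower bounds of {s15, s20}: s11, s14, s19, s7.
The greatest among these is s7.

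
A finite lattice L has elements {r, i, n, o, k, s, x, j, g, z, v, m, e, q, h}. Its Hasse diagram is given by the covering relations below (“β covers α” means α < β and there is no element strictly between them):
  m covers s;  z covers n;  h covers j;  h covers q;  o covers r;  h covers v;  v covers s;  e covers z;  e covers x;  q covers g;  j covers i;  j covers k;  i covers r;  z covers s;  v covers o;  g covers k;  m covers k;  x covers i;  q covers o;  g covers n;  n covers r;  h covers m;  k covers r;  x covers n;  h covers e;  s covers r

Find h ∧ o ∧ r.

Common lower bounds of {h, o, r}: r.
The greatest among these is r.

r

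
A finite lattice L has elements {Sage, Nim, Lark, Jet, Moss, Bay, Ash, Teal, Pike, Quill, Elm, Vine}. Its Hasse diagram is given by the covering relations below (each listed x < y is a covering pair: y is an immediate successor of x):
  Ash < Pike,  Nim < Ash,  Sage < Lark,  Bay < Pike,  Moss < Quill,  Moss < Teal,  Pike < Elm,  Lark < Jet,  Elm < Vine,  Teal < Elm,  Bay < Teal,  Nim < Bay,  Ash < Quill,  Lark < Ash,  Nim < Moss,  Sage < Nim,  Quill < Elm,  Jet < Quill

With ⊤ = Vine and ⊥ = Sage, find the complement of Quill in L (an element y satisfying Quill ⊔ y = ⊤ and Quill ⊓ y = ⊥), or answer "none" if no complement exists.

none

For every candidate y, either Quill ∨ y ≠ Vine or Quill ∧ y ≠ Sage; no complement exists.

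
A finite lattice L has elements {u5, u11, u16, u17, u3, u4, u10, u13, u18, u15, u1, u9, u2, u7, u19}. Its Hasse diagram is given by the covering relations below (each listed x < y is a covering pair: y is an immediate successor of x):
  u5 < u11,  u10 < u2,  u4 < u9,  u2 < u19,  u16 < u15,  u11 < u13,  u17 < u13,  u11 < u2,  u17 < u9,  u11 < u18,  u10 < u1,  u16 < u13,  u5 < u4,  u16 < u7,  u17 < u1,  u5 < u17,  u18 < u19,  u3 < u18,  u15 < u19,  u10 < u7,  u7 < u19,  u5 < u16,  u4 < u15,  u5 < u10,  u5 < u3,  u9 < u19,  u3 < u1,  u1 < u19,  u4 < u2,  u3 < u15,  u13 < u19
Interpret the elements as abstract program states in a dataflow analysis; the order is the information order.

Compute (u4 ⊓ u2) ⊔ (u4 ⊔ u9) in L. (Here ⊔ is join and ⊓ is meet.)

u4 ∧ u2 = u4
u4 ∨ u9 = u9
u4 ∨ u9 = u9

u9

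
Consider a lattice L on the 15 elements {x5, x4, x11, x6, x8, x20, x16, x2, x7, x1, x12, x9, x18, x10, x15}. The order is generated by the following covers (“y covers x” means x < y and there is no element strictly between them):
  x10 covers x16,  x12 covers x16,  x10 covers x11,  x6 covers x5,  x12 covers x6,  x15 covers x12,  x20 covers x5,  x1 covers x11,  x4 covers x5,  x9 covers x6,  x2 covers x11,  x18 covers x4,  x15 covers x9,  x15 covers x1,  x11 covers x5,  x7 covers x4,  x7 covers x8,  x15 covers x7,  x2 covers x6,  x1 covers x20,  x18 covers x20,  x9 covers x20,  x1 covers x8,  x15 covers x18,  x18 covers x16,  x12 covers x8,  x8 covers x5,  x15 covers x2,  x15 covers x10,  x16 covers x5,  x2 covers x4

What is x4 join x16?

Common upper bounds of {x4, x16}: x15, x18.
The least among these is x18.

x18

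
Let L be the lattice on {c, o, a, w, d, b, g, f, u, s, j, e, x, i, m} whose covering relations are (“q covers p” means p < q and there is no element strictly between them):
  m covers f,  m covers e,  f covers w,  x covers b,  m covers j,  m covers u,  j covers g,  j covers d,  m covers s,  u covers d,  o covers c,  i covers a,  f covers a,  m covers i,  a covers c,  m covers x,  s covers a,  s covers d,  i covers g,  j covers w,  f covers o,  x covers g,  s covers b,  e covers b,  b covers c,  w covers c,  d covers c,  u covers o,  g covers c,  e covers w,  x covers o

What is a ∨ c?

Common upper bounds of {a, c}: a, f, i, m, s.
The least among these is a.

a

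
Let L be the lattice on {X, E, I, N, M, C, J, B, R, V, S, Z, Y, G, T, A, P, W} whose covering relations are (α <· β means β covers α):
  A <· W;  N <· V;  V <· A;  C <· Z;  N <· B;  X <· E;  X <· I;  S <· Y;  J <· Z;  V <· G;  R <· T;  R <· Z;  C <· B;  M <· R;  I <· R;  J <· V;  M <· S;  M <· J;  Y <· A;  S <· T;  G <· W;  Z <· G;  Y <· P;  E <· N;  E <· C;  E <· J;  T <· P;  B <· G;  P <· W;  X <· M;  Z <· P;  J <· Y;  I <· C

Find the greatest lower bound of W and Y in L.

Common lower bounds of {W, Y}: E, J, M, S, X, Y.
The greatest among these is Y.

Y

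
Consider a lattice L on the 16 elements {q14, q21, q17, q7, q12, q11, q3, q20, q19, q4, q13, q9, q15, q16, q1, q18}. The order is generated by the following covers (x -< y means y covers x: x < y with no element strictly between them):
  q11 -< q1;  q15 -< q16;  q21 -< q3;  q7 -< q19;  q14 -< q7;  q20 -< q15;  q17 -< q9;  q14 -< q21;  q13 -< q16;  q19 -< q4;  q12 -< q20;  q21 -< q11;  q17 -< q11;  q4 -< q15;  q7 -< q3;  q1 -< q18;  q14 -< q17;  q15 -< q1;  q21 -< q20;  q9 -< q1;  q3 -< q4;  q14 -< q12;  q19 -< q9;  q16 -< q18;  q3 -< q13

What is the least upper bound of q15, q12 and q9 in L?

q1

Common upper bounds of {q15, q12, q9}: q1, q18.
The least among these is q1.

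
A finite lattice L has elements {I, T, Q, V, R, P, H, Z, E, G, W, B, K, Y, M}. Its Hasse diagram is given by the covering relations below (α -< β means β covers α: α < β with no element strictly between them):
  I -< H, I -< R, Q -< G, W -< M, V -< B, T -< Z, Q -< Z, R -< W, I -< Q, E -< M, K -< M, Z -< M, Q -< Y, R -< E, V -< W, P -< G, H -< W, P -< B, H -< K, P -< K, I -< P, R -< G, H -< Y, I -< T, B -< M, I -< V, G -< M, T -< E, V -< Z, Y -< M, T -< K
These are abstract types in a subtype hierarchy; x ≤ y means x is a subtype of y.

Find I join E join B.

Common upper bounds of {I, E, B}: M.
The least among these is M.

M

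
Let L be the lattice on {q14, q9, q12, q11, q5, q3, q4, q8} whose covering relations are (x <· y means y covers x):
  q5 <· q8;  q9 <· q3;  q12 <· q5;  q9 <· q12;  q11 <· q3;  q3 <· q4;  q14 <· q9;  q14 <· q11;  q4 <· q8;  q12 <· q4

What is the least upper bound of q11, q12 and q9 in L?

q4

Common upper bounds of {q11, q12, q9}: q4, q8.
The least among these is q4.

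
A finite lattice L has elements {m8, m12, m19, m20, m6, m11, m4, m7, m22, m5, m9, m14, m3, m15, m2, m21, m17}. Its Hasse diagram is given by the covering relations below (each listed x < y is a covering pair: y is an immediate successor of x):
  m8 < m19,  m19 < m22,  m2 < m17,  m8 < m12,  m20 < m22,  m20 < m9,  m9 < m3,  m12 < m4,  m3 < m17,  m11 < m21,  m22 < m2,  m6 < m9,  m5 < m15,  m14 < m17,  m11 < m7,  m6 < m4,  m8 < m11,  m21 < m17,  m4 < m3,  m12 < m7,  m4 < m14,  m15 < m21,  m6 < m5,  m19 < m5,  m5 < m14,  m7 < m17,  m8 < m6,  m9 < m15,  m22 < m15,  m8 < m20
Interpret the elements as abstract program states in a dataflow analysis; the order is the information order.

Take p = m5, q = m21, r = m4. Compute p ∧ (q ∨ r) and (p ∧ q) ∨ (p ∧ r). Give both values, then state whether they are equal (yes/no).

q ∨ r = m17, so p ∧ (q ∨ r) = m5 ∧ m17 = m5.
p ∧ q = m5 and p ∧ r = m6, so (p ∧ q) ∨ (p ∧ r) = m5 ∨ m6 = m5.
Equal: yes.

m5; m5; yes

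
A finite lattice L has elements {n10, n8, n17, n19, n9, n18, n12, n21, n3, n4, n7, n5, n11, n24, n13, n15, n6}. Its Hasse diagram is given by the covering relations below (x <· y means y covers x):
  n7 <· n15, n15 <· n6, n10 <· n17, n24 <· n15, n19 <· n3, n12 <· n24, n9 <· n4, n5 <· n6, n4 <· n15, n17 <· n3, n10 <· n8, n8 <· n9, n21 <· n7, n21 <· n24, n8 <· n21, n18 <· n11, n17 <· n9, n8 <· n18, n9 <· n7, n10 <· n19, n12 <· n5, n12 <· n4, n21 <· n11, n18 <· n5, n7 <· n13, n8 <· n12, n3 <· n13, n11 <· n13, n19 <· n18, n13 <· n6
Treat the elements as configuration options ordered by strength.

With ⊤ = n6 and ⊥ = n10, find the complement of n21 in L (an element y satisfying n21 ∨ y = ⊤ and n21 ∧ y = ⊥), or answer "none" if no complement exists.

none

For every candidate y, either n21 ∨ y ≠ n6 or n21 ∧ y ≠ n10; no complement exists.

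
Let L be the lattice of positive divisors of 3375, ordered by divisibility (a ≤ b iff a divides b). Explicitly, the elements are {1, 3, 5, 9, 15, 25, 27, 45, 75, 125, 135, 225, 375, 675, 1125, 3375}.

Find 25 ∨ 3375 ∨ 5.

In the divisibility order, the join is the least common multiple: lcm(25, 3375, 5) = 3375.

3375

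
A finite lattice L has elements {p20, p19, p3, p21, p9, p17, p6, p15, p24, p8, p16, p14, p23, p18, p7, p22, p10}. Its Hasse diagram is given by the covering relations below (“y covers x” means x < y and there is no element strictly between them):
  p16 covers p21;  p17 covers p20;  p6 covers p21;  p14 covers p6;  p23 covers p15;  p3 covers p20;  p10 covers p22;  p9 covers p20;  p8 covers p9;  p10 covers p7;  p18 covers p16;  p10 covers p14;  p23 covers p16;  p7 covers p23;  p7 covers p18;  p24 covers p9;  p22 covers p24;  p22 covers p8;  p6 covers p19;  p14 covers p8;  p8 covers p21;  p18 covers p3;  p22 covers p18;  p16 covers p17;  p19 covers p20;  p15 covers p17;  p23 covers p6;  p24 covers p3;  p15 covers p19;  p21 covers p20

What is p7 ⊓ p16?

Common lower bounds of {p7, p16}: p16, p17, p20, p21.
The greatest among these is p16.

p16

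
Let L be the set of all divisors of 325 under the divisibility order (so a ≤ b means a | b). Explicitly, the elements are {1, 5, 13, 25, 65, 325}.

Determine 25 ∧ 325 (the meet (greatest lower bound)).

25

In the divisibility order, the meet is the greatest common divisor: gcd(25, 325) = 25.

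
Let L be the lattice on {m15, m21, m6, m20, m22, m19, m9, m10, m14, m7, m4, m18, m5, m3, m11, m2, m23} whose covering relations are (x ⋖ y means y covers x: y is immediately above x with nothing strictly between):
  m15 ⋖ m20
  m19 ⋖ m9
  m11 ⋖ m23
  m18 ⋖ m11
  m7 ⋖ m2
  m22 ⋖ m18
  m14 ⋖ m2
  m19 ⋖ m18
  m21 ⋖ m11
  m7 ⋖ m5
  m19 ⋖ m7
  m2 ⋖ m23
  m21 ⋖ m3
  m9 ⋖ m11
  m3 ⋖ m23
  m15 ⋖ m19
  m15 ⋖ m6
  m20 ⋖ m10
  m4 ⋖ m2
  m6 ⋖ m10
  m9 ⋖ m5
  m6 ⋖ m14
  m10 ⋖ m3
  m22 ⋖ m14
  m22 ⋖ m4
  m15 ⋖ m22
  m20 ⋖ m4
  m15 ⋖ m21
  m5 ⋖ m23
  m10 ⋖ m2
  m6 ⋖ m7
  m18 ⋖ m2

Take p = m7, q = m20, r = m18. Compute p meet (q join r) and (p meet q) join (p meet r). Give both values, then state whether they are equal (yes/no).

q join r = m2, so p meet (q join r) = m7 meet m2 = m7.
p meet q = m15 and p meet r = m19, so (p meet q) join (p meet r) = m15 join m19 = m19.
Equal: no.

m7; m19; no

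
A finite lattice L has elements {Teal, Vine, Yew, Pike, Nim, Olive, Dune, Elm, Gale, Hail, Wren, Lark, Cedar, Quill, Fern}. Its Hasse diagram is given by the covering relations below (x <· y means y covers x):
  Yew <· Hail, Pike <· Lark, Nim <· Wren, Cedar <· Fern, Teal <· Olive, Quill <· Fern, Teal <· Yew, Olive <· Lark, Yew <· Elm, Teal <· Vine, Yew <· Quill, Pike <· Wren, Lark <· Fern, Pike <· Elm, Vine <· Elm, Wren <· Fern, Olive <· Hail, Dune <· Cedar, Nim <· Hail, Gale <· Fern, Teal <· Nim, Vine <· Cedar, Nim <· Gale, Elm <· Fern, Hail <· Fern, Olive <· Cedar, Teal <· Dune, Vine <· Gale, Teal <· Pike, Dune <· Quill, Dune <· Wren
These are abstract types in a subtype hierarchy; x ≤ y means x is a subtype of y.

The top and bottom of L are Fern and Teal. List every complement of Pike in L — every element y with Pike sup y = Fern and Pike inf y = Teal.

Need y with Pike ∨ y = Fern and Pike ∧ y = Teal.
Checking each element gives: Cedar, Gale, Hail, Quill.

Cedar, Gale, Hail, Quill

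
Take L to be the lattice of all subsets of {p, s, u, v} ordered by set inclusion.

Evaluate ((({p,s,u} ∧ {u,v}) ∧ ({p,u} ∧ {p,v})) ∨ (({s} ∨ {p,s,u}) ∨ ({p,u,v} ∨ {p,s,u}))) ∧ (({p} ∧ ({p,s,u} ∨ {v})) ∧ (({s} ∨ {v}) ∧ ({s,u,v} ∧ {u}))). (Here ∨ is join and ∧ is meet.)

∅

{p,s,u} ∧ {u,v} = {u}
{p,u} ∧ {p,v} = {p}
{u} ∧ {p} = ∅
{s} ∨ {p,s,u} = {p,s,u}
{p,u,v} ∨ {p,s,u} = {p,s,u,v}
{p,s,u} ∨ {p,s,u,v} = {p,s,u,v}
∅ ∨ {p,s,u,v} = {p,s,u,v}
{p,s,u} ∨ {v} = {p,s,u,v}
{p} ∧ {p,s,u,v} = {p}
{s} ∨ {v} = {s,v}
{s,u,v} ∧ {u} = {u}
{s,v} ∧ {u} = ∅
{p} ∧ ∅ = ∅
{p,s,u,v} ∧ ∅ = ∅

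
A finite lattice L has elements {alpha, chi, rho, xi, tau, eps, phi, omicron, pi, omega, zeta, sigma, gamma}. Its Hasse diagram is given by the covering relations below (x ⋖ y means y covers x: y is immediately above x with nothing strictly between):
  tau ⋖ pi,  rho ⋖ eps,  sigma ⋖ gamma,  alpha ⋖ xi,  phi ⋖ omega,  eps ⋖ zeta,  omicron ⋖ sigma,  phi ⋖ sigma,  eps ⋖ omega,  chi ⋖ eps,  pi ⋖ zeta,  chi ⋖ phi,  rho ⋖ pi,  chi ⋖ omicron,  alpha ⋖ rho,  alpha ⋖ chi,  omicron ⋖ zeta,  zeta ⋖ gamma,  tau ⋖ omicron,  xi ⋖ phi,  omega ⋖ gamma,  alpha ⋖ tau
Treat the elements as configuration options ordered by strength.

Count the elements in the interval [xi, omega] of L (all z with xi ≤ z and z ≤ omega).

3

The interval [xi, omega] = {omega, phi, xi}, which has 3 elements.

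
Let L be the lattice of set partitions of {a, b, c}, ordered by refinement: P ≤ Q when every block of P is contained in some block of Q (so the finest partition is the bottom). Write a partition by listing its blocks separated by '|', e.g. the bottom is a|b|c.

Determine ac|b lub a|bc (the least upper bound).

abc

The join of ac|b and a|bc merges any blocks that overlap across the partitions, giving abc.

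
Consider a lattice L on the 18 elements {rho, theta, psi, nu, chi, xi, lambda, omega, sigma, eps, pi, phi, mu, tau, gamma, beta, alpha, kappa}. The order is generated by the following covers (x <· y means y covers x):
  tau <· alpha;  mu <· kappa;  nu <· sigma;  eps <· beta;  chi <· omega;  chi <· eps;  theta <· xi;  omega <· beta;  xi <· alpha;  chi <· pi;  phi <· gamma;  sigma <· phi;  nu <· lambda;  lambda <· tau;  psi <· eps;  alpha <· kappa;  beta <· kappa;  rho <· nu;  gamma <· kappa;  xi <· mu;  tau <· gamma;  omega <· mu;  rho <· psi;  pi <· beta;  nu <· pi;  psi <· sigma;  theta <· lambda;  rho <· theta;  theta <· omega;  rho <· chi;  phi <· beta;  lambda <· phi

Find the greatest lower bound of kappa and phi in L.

phi

Common lower bounds of {kappa, phi}: lambda, nu, phi, psi, rho, sigma, theta.
The greatest among these is phi.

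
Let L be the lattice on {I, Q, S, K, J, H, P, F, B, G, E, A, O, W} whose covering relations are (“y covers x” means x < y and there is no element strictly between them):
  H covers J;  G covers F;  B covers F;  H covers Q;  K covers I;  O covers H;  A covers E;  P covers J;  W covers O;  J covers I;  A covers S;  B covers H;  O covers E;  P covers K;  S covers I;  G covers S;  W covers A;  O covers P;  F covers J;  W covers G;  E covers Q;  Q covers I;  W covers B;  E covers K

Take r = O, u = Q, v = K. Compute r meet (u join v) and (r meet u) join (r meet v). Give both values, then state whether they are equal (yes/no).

E; E; yes

u join v = E, so r meet (u join v) = O meet E = E.
r meet u = Q and r meet v = K, so (r meet u) join (r meet v) = Q join K = E.
Equal: yes.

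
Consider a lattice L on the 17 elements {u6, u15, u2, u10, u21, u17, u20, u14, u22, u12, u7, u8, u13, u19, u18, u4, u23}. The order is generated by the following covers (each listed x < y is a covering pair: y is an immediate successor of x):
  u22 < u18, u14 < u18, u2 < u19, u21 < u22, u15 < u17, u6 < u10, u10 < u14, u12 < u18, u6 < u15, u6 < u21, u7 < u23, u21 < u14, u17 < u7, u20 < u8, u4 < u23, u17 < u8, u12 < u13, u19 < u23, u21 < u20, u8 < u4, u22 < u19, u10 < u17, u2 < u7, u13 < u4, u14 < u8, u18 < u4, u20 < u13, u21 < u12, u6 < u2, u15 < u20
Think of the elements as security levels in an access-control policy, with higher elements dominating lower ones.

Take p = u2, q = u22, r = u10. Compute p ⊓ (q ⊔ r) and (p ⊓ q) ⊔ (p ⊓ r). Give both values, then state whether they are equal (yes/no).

q ⊔ r = u18, so p ⊓ (q ⊔ r) = u2 ⊓ u18 = u6.
p ⊓ q = u6 and p ⊓ r = u6, so (p ⊓ q) ⊔ (p ⊓ r) = u6 ⊔ u6 = u6.
Equal: yes.

u6; u6; yes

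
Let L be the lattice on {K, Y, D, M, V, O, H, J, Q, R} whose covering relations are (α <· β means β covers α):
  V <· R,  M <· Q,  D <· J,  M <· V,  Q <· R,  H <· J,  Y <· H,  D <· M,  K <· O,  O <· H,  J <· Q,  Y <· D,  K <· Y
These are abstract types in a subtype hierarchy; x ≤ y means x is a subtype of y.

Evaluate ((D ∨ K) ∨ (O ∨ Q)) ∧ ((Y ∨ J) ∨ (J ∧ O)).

D ∨ K = D
O ∨ Q = Q
D ∨ Q = Q
Y ∨ J = J
J ∧ O = O
J ∨ O = J
Q ∧ J = J

J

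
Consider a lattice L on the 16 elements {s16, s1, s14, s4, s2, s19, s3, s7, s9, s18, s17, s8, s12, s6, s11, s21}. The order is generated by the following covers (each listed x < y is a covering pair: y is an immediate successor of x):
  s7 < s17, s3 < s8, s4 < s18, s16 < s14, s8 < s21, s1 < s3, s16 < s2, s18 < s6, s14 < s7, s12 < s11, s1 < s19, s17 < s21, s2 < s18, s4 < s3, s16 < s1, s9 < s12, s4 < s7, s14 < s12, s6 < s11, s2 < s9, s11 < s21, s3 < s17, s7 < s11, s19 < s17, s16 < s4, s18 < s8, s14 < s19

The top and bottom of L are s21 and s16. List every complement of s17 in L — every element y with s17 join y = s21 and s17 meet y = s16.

s2, s9

Need y with s17 ∨ y = s21 and s17 ∧ y = s16.
Checking each element gives: s2, s9.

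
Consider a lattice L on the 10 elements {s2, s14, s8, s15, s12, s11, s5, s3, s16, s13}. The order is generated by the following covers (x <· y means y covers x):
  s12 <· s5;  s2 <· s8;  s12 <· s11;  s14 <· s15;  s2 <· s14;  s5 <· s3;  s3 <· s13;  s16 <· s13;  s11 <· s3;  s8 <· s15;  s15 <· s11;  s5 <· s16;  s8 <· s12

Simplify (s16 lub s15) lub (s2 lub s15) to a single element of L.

s13

s16 ∨ s15 = s13
s2 ∨ s15 = s15
s13 ∨ s15 = s13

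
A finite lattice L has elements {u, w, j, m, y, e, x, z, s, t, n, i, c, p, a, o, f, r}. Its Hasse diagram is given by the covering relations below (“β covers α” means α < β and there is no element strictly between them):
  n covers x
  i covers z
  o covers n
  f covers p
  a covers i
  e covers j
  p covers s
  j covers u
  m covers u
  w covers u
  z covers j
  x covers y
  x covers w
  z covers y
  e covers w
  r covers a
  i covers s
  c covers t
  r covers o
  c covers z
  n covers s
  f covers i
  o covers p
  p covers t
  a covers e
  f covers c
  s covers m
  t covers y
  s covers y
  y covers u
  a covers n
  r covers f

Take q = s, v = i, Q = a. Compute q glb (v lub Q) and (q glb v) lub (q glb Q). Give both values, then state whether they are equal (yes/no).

v lub Q = a, so q glb (v lub Q) = s glb a = s.
q glb v = s and q glb Q = s, so (q glb v) lub (q glb Q) = s lub s = s.
Equal: yes.

s; s; yes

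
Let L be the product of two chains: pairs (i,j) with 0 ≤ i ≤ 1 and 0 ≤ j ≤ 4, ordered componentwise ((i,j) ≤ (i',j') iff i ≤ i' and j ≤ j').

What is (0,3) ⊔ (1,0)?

(1,3)

In a product of chains, the join is componentwise max, giving (1,3).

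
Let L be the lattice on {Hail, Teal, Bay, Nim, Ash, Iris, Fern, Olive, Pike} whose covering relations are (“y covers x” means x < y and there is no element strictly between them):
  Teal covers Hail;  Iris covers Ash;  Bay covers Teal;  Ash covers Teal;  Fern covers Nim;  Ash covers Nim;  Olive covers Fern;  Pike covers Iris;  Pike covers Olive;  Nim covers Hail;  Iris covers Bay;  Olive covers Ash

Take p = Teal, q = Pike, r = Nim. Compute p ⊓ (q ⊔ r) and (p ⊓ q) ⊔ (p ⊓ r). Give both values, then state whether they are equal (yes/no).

Teal; Teal; yes

q ⊔ r = Pike, so p ⊓ (q ⊔ r) = Teal ⊓ Pike = Teal.
p ⊓ q = Teal and p ⊓ r = Hail, so (p ⊓ q) ⊔ (p ⊓ r) = Teal ⊔ Hail = Teal.
Equal: yes.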